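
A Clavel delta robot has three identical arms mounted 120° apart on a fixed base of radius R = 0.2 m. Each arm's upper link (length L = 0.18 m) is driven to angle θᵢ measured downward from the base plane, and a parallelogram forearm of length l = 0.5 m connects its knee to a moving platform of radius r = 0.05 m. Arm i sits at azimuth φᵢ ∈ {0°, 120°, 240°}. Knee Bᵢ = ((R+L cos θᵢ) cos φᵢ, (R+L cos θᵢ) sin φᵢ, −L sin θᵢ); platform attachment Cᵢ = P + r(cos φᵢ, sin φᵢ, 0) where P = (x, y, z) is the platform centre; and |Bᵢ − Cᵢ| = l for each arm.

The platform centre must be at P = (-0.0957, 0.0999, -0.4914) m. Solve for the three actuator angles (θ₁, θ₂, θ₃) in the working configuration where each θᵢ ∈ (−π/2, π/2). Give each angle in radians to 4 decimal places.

rotate P by −φ1: (-0.0957, 0.0999, -0.4914)
  A=0.2457, B=-0.4914, C=(l²−L²−A²−y'²−z²)/(2L)=-0.2617
  γ=atan2(-0.4914,0.2457)=-1.1071;  ψ=arccos(-0.4764)=2.0673;  θ1=γ+ψ≈0.9602
rotate P by −φ2: (0.1344, 0.0329, -0.4914)
  A=0.0156, B=-0.4914, C=(l²−L²−A²−y'²−z²)/(2L)=-0.0700
  √(A²+B²)=0.4916;  θ2 = -1.5390+1.7137 ≈ 0.1747
arm 3 (φ=240.0°): x'=-0.0387, y'=-0.1328
  A=0.1887, B=-0.4914, C=(l²−L²−A²−y'²−z²)/(2L)=-0.2142
  √(A²+B²)=0.5264;  θ3 = -1.2042+1.9899 ≈ 0.7857

θ₁ = 0.9602, θ₂ = 0.1747, θ₃ = 0.7857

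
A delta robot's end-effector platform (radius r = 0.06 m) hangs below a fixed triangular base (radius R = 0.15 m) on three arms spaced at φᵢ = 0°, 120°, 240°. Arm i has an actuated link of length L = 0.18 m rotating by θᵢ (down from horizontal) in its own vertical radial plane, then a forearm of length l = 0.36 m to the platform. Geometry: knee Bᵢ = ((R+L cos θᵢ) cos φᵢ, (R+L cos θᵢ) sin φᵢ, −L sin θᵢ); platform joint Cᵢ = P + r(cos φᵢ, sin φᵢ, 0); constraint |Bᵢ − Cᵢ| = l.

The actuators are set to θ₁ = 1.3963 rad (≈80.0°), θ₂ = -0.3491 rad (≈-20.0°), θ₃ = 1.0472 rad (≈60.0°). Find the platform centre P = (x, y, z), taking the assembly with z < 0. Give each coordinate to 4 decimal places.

arm 1 at φ=0.0°: ρ1 = 0.1213;  O1 = (0.1213, 0.0000, -0.1773)
arm 2 at φ=120.0°: ρ2 = 0.2591;  O2 = (-0.1296, 0.2244, 0.0616)
arm 3 at φ=240.0°: ρ3 = 0.1800;  O3 = (-0.0900, -0.1559, -0.1559)
|O₂|²−|O₁|² = 0.0248;  |O₃|²−|O₁|² = 0.0106
plane₁₂: -0.5016x+0.4488y+0.4777z = 0.0248
Cramer: x(z) = -0.0361+0.4858z;  y(z) = 0.0150-0.5212z
into |P−O₁|² = l²: 1.5077z² + 0.1860z + -0.0732 = 0;  Δ = 0.4761;  z = -0.2905 or 0.1671 → z<0 root = -0.2905
x = -0.1772, y = 0.1664

(-0.1772, 0.1664, -0.2905)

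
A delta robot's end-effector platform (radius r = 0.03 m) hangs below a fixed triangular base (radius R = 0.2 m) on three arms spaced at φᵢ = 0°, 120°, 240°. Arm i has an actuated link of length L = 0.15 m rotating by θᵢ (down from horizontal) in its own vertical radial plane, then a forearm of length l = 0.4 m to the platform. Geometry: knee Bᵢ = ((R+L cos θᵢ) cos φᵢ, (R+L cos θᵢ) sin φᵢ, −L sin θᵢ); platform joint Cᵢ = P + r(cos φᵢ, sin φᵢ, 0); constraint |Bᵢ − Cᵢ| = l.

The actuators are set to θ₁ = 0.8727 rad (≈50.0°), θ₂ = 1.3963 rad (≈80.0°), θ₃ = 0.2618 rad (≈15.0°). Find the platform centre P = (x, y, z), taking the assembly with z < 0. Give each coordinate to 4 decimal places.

φ1=0.0°: virtual centre (0.2664, 0.0000, -0.1149), radius l
φ2=120.0°: virtual centre (-0.0980, 0.1698, -0.1477), radius l
φ3=240.0°: virtual centre (-0.1574, -0.2727, -0.0388), radius l
|S₂|²−|S₁|² = -0.0239;  |S₃|²−|S₁|² = 0.0165
linear system: -0.7289x+0.3396y = -0.0239−-0.0656z; -0.8477x+-0.5454y = 0.0165−0.1522z
Cramer: x(z) = 0.0109+0.0232z;  y(z) = -0.0471+0.2430z
quadratic in z: (1.0596)z²+(0.1951)z+(-0.0793)=0, √Δ=0.6116 → z ∈ {-0.3807, 0.1965}; z = -0.3807 (taking z<0)
x = 0.0021, y = -0.1396

(0.0021, -0.1396, -0.3807)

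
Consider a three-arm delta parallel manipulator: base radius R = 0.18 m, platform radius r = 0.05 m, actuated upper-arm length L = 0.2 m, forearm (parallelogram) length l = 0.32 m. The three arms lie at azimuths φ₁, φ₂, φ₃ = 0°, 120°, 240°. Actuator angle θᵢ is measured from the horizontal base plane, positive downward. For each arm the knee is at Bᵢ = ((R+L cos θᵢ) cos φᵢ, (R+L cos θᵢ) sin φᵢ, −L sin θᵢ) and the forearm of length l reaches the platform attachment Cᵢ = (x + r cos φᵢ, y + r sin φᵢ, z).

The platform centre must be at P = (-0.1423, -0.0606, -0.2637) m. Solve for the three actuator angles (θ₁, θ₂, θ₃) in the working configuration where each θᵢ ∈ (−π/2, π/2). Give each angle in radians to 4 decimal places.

arm 1 (φ=0.0°): x'=-0.1423, y'=-0.0606
  e−x'=0.2723;  (l²−L²−(e−x')²−y'²−z²)/2L = -0.2124
  √(A²+B²)=0.3791;  θ1 = -0.7694+2.1656 ≈ 1.3962
rotate P by −φ2: (0.0187, 0.1535, -0.2637)
  A=0.1113, B=-0.2637, C=(l²−L²−A²−y'²−z²)/(2L)=-0.1078
  θ2 = atan2(B,A) + arccos(C/0.2862) = 0.7855
φ3=240.0° → target in arm frame (0.1236, -0.0929)
  e−x'=0.0064;  (l²−L²−(e−x')²−y'²−z²)/2L = -0.0395
  √(A²+B²)=0.2638;  θ3 = -1.5466+1.7213 ≈ 0.1746

θ₁ = 1.3962, θ₂ = 0.7855, θ₃ = 0.1746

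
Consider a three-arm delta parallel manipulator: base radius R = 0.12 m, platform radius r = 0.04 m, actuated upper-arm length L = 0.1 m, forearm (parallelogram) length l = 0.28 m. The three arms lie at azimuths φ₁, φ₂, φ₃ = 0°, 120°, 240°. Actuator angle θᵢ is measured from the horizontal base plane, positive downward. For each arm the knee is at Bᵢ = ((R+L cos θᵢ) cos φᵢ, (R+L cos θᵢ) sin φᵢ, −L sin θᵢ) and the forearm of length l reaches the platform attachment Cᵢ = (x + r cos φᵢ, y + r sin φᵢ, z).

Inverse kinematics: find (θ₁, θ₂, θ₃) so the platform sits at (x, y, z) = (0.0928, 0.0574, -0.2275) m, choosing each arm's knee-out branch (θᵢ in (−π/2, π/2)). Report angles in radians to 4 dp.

arm 1 (φ=0.0°): x'=0.0928, y'=0.0574
  A=-0.0128, B=-0.2275, C=(l²−L²−A²−y'²−z²)/(2L)=0.0659
  √(A²+B²)=0.2279;  θ1 = -1.6270+1.2773 ≈ -0.3497
arm 2 (φ=120.0°): x'=0.0033, y'=-0.1091
  A=0.0767, B=-0.2275, C=(l²−L²−A²−y'²−z²)/(2L)=-0.0057
  θ2 = atan2(B,A) + arccos(C/0.2401) = 0.3487
rotate P by −φ3: (-0.0961, 0.0517, -0.2275)
  A cos θ + B sin θ = C:  0.1761·cos θ + -0.2275·sin θ = -0.0852
  γ=atan2(-0.2275,0.1761)=-0.9120;  ψ=arccos(-0.2961)=1.8715;  θ3=γ+ψ≈0.9594

θ₁ = -0.3497, θ₂ = 0.3487, θ₃ = 0.9594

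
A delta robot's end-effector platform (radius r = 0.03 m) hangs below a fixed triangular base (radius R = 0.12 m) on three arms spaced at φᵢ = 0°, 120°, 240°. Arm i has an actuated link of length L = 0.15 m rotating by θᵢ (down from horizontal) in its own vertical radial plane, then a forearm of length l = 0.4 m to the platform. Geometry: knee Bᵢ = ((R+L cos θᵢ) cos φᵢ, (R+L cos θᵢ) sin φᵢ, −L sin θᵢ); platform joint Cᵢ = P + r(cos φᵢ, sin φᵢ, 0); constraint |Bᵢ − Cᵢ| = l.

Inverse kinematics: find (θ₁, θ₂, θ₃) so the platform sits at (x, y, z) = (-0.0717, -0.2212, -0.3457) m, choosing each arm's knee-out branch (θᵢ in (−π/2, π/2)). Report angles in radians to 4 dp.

arm 1 (φ=0.0°): x'=-0.0717, y'=-0.2212
  A cos θ + B sin θ = C:  0.1617·cos θ + -0.3457·sin θ = -0.1903
  θ1 = atan2(B,A) + arccos(C/0.3816) = 0.9595
φ2=120.0° → target in arm frame (-0.1557, 0.1727)
  A=0.2457, B=-0.3457, C=(l²−L²−A²−y'²−z²)/(2L)=-0.2407
  √(A²+B²)=0.4241;  θ2 = -0.9529+2.1743 ≈ 1.2214
rotate P by −φ3: (0.2274, 0.0485, -0.3457)
  A=-0.1374, B=-0.3457, C=(l²−L²−A²−y'²−z²)/(2L)=-0.0108
  γ=atan2(-0.3457,-0.1374)=-1.9491;  ψ=arccos(-0.0291)=1.5999;  θ3=γ+ψ≈-0.3493

θ₁ = 0.9595, θ₂ = 1.2214, θ₃ = -0.3493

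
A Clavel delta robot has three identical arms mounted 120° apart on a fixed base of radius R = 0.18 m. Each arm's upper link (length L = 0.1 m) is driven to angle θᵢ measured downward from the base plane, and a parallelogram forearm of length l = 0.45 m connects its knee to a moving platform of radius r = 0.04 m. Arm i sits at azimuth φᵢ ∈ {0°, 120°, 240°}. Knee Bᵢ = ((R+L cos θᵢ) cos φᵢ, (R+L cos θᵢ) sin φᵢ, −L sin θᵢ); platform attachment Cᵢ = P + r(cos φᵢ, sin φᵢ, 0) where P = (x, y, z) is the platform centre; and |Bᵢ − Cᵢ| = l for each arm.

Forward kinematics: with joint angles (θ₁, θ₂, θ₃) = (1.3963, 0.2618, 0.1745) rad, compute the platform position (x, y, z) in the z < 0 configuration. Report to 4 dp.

(-0.1575, -0.0090, -0.4199)

φ1=0.0°: virtual centre (0.1574, 0.0000, -0.0985), radius l
arm 2 at φ=120.0°: (R−r)+L cos θ2 = 0.2366;  S2 = (-0.1183, 0.2049, -0.0259)
S3 = (0.2385·cos240.0°, 0.2385·sin240.0°, -0.0174) = (-0.1192, -0.2065, -0.0174)
|S₂|²−|S₁|² = 0.0222;  |S₃|²−|S₁|² = 0.0227
plane₁₂: -0.5513x+0.4098y+0.1452z = 0.0222
det = 0.4544;  x = -0.0406+0.2783z,  y = -0.0005+0.0201z
quadratic in z: (1.0778)z²+(0.0867)z+(-0.1536)=0, √Δ=0.8184 → z ∈ {-0.4199, 0.3394}; z = -0.4199 (taking z<0)
x = -0.1575, y = -0.0090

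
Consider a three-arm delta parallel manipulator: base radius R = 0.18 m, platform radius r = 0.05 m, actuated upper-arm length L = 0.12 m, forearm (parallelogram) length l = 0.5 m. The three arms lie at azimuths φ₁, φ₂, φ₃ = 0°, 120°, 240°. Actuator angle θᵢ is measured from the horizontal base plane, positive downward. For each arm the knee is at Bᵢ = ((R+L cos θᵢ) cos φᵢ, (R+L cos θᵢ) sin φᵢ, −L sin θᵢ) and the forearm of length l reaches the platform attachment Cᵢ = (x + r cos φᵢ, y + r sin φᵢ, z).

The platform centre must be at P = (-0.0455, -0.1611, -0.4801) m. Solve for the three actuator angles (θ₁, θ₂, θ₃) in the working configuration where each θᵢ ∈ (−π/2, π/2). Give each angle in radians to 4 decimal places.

arm 1 (φ=0.0°): x'=-0.0455, y'=-0.1611
  e−x'=0.1755;  (l²−L²−(e−x')²−y'²−z²)/2L = -0.2152
  θ1 = atan2(B,A) + arccos(C/0.5112) = 0.7850
rotate P by −φ2: (-0.1168, 0.1200, -0.4801)
  A cos θ + B sin θ = C:  0.2468·cos θ + -0.4801·sin θ = -0.2924
  √(A²+B²)=0.5398;  θ2 = -1.0960+2.1433 ≈ 1.0472
arm 3 (φ=240.0°): x'=0.1623, y'=0.0411
  e−x'=-0.0323;  (l²−L²−(e−x')²−y'²−z²)/2L = 0.0099
  θ3 = atan2(B,A) + arccos(C/0.4812) = -0.0876

θ₁ = 0.7850, θ₂ = 1.0472, θ₃ = -0.0876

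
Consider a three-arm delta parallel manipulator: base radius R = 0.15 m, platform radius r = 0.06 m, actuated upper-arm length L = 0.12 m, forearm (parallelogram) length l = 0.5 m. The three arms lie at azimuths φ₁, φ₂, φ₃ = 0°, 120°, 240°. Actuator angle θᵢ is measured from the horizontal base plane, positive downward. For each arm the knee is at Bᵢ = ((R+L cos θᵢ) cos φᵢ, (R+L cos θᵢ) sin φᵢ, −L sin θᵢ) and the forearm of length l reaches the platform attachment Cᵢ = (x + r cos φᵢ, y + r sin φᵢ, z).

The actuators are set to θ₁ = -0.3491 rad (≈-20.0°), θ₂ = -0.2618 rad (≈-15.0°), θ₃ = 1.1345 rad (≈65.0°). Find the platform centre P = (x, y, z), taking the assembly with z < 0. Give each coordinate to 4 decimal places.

(0.1420, 0.2225, -0.4026)

arm 1 at φ=0.0°: e+L cos θ1 = 0.2028;  O1 = (0.2028, 0.0000, 0.0410)
arm 2 at φ=120.0°: e+L cos θ2 = 0.2059;  O2 = (-0.1030, 0.1783, 0.0311)
arm 3 at φ=240.0°: e+L cos θ3 = 0.1407;  O3 = (-0.0704, -0.1219, -0.1088)
eliminate P² terms by subtracting sphere 1 from 2 and 3
linear system: -0.6114x+0.3566y = 0.0006−-0.0200z; -0.5462x+-0.2437y = -0.0112−-0.2996z
det = 0.3438;  x = 0.0112+-0.3249z,  y = 0.0208+-0.5011z
quadratic in z: (1.3566)z²+(0.0216)z+(-0.2112)=0, √Δ=1.0707 → z ∈ {-0.4026, 0.3867}; z = -0.4026 (taking z<0)
x = 0.1420, y = 0.2225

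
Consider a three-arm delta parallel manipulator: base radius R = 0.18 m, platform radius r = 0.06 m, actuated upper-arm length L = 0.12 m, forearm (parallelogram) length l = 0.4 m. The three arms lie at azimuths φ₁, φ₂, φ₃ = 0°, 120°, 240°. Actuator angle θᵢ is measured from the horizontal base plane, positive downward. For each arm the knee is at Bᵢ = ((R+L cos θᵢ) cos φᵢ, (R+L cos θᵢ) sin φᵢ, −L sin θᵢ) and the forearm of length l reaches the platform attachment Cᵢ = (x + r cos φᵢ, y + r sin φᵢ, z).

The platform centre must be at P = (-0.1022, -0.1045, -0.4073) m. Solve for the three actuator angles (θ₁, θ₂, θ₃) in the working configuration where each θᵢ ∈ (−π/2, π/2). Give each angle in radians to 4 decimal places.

arm 1 (φ=0.0°): x'=-0.1022, y'=-0.1045
  A cos θ + B sin θ = C:  0.2222·cos θ + -0.4073·sin θ = -0.3358
  γ=atan2(-0.4073,0.2222)=-1.0714;  ψ=arccos(-0.7237)=2.3800;  θ1=γ+ψ≈1.3086
φ2=120.0° → target in arm frame (-0.0394, 0.1408)
  e−x'=0.1594;  (l²−L²−(e−x')²−y'²−z²)/2L = -0.2730
  √(A²+B²)=0.4374;  θ2 = -1.1978+2.2448 ≈ 1.0470
arm 3 (φ=240.0°): x'=0.1416, y'=-0.0363
  e−x'=-0.0216;  (l²−L²−(e−x')²−y'²−z²)/2L = -0.0920
  √(A²+B²)=0.4079;  θ3 = -1.6238+1.7983 ≈ 0.1745

θ₁ = 1.3086, θ₂ = 1.0470, θ₃ = 0.1745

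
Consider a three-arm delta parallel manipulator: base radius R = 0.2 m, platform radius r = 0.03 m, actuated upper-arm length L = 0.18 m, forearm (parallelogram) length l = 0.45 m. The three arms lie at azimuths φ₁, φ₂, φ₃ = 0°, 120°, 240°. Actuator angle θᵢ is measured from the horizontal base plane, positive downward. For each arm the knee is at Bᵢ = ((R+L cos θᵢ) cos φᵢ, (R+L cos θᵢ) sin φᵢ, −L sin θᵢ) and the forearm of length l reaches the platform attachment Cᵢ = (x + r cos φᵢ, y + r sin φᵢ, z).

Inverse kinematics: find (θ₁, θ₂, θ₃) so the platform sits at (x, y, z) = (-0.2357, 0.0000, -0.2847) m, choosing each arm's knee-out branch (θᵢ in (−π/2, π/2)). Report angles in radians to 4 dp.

θ₁ = 1.3961, θ₂ = -0.2618, θ₃ = -0.2618

φ1=0.0° → target in arm frame (-0.2357, 0.0000)
  A cos θ + B sin θ = C:  0.4057·cos θ + -0.2847·sin θ = -0.2099
  θ1 = atan2(B,A) + arccos(C/0.4956) = 1.3961
φ2=120.0° → target in arm frame (0.1178, 0.2041)
  e−x'=0.0522;  (l²−L²−(e−x')²−y'²−z²)/2L = 0.1241
  γ=atan2(-0.2847,0.0522)=-1.3896;  ψ=arccos(0.4286)=1.1278;  θ2=γ+ψ≈-0.2618
φ3=240.0° → target in arm frame (0.1179, -0.2041)
  e−x'=0.0521;  (l²−L²−(e−x')²−y'²−z²)/2L = 0.1241
  θ3 = atan2(B,A) + arccos(C/0.2894) = -0.2618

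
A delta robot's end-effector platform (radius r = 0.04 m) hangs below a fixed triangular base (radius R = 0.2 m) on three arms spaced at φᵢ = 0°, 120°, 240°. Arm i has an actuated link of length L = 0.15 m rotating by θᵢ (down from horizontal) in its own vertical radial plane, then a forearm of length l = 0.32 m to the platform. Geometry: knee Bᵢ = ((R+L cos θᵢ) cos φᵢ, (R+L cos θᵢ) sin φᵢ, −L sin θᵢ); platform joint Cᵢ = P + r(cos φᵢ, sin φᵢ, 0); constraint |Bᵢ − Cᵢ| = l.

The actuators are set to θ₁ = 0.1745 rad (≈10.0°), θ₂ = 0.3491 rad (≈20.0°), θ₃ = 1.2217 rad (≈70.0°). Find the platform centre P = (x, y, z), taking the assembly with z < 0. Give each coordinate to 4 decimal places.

arm 1 at φ=0.0°: e+L cos θ1 = 0.3077;  S1 = (0.3077, 0.0000, -0.0260)
φ2=120.0°: virtual centre (-0.1505, 0.2606, -0.0513), radius l
φ3=240.0°: virtual centre (-0.1057, -0.1830, -0.1410), radius l
|S₂|²−|S₁|² = -0.0022;  |S₃|²−|S₁|² = -0.0309
linear system: -0.9164x+0.5213y = -0.0022−-0.0505z; -0.8268x+-0.3660y = -0.0309−-0.2298z
det = 0.7664;  x = 0.0220+-0.1805z,  y = 0.0346+-0.2203z
sphere 1 gives Az²+Bz+C=0 with A=1.0811, B=0.1400, C=-0.0189;  B²−4AC=0.1013;  roots -0.2120, 0.0825;  negative root z = -0.2120
x = 0.0603, y = 0.0813

(0.0603, 0.0813, -0.2120)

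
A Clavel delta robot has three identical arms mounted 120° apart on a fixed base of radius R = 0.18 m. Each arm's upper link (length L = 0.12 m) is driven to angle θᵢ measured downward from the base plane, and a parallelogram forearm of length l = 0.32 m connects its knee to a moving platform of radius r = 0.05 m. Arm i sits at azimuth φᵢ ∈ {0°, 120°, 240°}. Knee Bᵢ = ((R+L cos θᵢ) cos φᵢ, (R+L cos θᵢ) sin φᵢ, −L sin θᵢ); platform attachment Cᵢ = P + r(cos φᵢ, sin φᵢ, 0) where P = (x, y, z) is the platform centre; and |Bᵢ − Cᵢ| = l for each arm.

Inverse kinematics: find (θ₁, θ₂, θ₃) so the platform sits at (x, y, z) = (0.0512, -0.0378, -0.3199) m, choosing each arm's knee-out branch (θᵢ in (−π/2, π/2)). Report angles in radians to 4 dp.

φ1=0.0° → target in arm frame (0.0512, -0.0378)
  A cos θ + B sin θ = C:  0.0788·cos θ + -0.3199·sin θ = -0.0916
  √(A²+B²)=0.3295;  θ1 = -1.3293+1.8524 ≈ 0.5231
φ2=120.0° → target in arm frame (-0.0583, -0.0254)
  A=0.1883, B=-0.3199, C=(l²−L²−A²−y'²−z²)/(2L)=-0.2102
  √(A²+B²)=0.3712;  θ2 = -1.0387+2.1728 ≈ 1.1341
φ3=240.0° → target in arm frame (0.0071, 0.0632)
  A=0.1229, B=-0.3199, C=(l²−L²−A²−y'²−z²)/(2L)=-0.1393
  θ3 = atan2(B,A) + arccos(C/0.3427) = 0.7853

θ₁ = 0.5231, θ₂ = 1.1341, θ₃ = 0.7853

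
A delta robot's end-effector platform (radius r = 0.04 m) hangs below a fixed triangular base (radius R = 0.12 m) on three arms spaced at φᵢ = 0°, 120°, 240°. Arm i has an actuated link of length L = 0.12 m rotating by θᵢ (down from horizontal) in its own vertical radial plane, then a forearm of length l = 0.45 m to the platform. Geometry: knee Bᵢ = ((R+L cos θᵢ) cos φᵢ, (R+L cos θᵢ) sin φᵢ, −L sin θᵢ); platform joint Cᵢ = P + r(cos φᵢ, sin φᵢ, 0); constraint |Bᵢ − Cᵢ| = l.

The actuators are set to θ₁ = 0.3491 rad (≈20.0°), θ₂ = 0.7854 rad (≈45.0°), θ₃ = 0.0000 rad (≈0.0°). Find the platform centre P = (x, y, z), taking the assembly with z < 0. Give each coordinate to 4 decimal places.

(0.0118, -0.1259, -0.4333)

φ1=0.0°: virtual centre (0.1928, 0.0000, -0.0410), radius l
centre 2 = (0.1649·cos120.0°, 0.1649·sin120.0°, -0.0849) = (-0.0824, 0.1428, -0.0849)
centre 3 = (0.2000·cos240.0°, 0.2000·sin240.0°, 0.0000) = (-0.1000, -0.1732, 0.0000)
subtract pairs → two planes through P
plane₁₂: -0.5504x+0.2855y+-0.0876z = -0.0045
det = 0.3578;  x = 0.0034+-0.0193z,  y = -0.0091+0.2696z
sphere 1 gives Az²+Bz+C=0 with A=1.0731, B=0.0845, C=-0.1649;  B²−4AC=0.7148;  roots -0.4333, 0.3546;  negative root z = -0.4333
x = 0.0118, y = -0.1259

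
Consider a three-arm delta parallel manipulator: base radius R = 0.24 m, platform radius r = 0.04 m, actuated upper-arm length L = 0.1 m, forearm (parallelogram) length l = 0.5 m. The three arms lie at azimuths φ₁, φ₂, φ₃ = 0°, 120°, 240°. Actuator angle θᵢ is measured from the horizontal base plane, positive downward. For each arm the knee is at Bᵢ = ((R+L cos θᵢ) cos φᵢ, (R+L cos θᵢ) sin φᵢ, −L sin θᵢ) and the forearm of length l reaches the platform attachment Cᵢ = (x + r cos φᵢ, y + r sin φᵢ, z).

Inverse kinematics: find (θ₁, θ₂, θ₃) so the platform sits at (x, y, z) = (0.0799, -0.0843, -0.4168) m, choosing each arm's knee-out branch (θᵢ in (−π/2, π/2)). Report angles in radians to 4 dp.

rotate P by −φ1: (0.0799, -0.0843, -0.4168)
  e−x'=0.1201;  (l²−L²−(e−x')²−y'²−z²)/2L = 0.2237
  θ1 = atan2(B,A) + arccos(C/0.4338) = -0.2614
φ2=120.0° → target in arm frame (-0.1130, -0.0270)
  A cos θ + B sin θ = C:  0.3130·cos θ + -0.4168·sin θ = -0.1620
  γ=atan2(-0.4168,0.3130)=-0.9267;  ψ=arccos(-0.3108)=1.8868;  θ2=γ+ψ≈0.9600
arm 3 (φ=240.0°): x'=0.0331, y'=0.1113
  e−x'=0.1669;  (l²−L²−(e−x')²−y'²−z²)/2L = 0.1300
  γ=atan2(-0.4168,0.1669)=-1.1898;  ψ=arccos(0.2896)=1.2769;  θ3=γ+ψ≈0.0871

θ₁ = -0.2614, θ₂ = 0.9600, θ₃ = 0.0871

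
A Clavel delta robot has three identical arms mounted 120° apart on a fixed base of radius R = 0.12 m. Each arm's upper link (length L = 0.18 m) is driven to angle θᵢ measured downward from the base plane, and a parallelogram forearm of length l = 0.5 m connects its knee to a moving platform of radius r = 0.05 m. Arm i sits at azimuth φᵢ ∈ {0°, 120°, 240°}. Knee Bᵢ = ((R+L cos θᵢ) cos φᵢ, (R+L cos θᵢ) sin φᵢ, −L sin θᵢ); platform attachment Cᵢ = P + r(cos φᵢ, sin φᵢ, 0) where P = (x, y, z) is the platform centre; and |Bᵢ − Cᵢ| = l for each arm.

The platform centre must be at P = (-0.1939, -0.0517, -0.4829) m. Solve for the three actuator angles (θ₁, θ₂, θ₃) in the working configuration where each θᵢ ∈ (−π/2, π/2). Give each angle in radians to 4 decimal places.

θ₁ = 0.9599, θ₂ = 0.3492, θ₃ = 0.0875

rotate P by −φ1: (-0.1939, -0.0517, -0.4829)
  e−x'=0.2639;  (l²−L²−(e−x')²−y'²−z²)/2L = -0.2442
  θ1 = atan2(B,A) + arccos(C/0.5503) = 0.9599
arm 2 (φ=120.0°): x'=0.0522, y'=0.1938
  A cos θ + B sin θ = C:  0.0178·cos θ + -0.4829·sin θ = -0.1485
  θ2 = atan2(B,A) + arccos(C/0.4832) = 0.3492
rotate P by −φ3: (0.1417, -0.1421, -0.4829)
  A=-0.0717, B=-0.4829, C=(l²−L²−A²−y'²−z²)/(2L)=-0.1137
  γ=atan2(-0.4829,-0.0717)=-1.7182;  ψ=arccos(-0.2328)=1.8058;  θ3=γ+ψ≈0.0875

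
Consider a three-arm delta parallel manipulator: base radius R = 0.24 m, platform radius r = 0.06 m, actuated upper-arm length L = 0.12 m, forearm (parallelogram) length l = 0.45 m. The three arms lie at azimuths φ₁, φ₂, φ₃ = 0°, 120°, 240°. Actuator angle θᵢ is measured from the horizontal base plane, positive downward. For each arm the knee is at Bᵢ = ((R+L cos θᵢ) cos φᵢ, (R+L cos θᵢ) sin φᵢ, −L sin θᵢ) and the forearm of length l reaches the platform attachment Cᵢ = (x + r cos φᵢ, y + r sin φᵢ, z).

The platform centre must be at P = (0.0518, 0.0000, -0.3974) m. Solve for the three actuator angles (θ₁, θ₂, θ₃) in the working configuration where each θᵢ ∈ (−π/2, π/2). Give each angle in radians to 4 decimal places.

rotate P by −φ1: (0.0518, 0.0000, -0.3974)
  e−x'=0.1282;  (l²−L²−(e−x')²−y'²−z²)/2L = 0.0572
  √(A²+B²)=0.4176;  θ1 = -1.2587+1.4333 ≈ 0.1745
φ2=120.0° → target in arm frame (-0.0259, -0.0449)
  e−x'=0.2059;  (l²−L²−(e−x')²−y'²−z²)/2L = -0.0593
  θ2 = atan2(B,A) + arccos(C/0.4476) = 0.6109
rotate P by −φ3: (-0.0259, 0.0449, -0.3974)
  A=0.2059, B=-0.3974, C=(l²−L²−A²−y'²−z²)/(2L)=-0.0593
  √(A²+B²)=0.4476;  θ3 = -1.0928+1.7037 ≈ 0.6109

θ₁ = 0.1745, θ₂ = 0.6109, θ₃ = 0.6109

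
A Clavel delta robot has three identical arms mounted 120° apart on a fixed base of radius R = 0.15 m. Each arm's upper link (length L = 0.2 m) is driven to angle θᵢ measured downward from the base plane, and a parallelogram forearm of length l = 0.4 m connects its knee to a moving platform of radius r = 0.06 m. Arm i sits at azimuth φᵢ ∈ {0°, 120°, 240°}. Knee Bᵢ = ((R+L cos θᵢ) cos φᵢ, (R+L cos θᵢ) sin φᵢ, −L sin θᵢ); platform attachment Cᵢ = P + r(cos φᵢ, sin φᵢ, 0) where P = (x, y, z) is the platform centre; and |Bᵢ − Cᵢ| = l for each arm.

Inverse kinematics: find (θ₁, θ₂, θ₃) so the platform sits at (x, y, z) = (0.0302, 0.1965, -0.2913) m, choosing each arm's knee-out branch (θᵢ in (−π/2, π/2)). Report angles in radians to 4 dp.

φ1=0.0° → target in arm frame (0.0302, 0.1965)
  A=0.0598, B=-0.2913, C=(l²−L²−A²−y'²−z²)/(2L)=-0.0176
  γ=atan2(-0.2913,0.0598)=-1.3683;  ψ=arccos(-0.0592)=1.6300;  θ1=γ+ψ≈0.2617
arm 2 (φ=120.0°): x'=0.1551, y'=-0.1244
  e−x'=-0.0651;  (l²−L²−(e−x')²−y'²−z²)/2L = 0.0386
  θ2 = atan2(B,A) + arccos(C/0.2985) = -0.3494
arm 3 (φ=240.0°): x'=-0.1853, y'=-0.0721
  A=0.2753, B=-0.2913, C=(l²−L²−A²−y'²−z²)/(2L)=-0.1146
  √(A²+B²)=0.4008;  θ3 = -0.8137+1.8607 ≈ 1.0470

θ₁ = 0.2617, θ₂ = -0.3494, θ₃ = 1.0470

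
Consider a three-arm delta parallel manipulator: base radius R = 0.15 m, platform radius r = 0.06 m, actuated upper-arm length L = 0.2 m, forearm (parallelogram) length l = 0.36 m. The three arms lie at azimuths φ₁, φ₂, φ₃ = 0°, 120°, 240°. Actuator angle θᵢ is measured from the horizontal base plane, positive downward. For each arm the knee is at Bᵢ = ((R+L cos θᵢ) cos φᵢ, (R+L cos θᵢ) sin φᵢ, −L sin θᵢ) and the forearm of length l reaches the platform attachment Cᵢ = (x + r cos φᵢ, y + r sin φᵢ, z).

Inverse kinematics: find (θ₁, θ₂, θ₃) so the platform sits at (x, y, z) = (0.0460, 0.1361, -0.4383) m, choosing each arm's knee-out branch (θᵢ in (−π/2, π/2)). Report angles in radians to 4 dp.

φ1=0.0° → target in arm frame (0.0460, 0.1361)
  A cos θ + B sin θ = C:  0.0440·cos θ + -0.4383·sin θ = -0.3074
  θ1 = atan2(B,A) + arccos(C/0.4405) = 0.8725
φ2=120.0° → target in arm frame (0.0949, -0.1079)
  e−x'=-0.0049;  (l²−L²−(e−x')²−y'²−z²)/2L = -0.2854
  γ=atan2(-0.4383,-0.0049)=-1.5819;  ψ=arccos(-0.6512)=2.2799;  θ2=γ+ψ≈0.6980
arm 3 (φ=240.0°): x'=-0.1409, y'=-0.0282
  A=0.2309, B=-0.4383, C=(l²−L²−A²−y'²−z²)/(2L)=-0.3915
  θ3 = atan2(B,A) + arccos(C/0.4954) = 1.3961

θ₁ = 0.8725, θ₂ = 0.6980, θ₃ = 1.3961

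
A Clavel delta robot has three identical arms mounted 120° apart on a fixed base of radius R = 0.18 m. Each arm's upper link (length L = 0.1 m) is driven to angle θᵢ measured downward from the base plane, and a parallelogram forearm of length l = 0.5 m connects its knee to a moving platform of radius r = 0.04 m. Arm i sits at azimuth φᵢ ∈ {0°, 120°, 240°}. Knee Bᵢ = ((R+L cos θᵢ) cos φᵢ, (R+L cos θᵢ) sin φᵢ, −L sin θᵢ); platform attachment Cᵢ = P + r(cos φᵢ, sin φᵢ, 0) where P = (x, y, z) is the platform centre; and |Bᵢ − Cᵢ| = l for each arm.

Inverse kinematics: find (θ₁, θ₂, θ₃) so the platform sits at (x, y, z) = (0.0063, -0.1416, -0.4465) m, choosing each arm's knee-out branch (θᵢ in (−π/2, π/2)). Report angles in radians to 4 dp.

θ₁ = 0.2619, θ₂ = 0.8730, θ₃ = -0.3491

arm 1 (φ=0.0°): x'=0.0063, y'=-0.1416
  A=0.1337, B=-0.4465, C=(l²−L²−A²−y'²−z²)/(2L)=0.0136
  θ1 = atan2(B,A) + arccos(C/0.4661) = 0.2619
rotate P by −φ2: (-0.1258, 0.0653, -0.4465)
  e−x'=0.2658;  (l²−L²−(e−x')²−y'²−z²)/2L = -0.1714
  θ2 = atan2(B,A) + arccos(C/0.5196) = 0.8730
arm 3 (φ=240.0°): x'=0.1195, y'=0.0763
  A cos θ + B sin θ = C:  0.0205·cos θ + -0.4465·sin θ = 0.1720
  θ3 = atan2(B,A) + arccos(C/0.4470) = -0.3491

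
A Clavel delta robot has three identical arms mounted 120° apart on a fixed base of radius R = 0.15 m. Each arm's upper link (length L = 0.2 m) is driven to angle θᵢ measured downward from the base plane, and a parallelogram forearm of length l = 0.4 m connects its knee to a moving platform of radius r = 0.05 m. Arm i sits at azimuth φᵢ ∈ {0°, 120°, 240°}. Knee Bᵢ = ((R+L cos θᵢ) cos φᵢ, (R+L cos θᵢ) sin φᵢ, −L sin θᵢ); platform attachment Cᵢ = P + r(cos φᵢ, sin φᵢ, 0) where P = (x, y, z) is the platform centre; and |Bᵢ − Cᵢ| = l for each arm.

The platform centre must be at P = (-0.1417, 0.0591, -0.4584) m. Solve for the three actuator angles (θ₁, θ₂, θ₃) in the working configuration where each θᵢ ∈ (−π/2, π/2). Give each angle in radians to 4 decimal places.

rotate P by −φ1: (-0.1417, 0.0591, -0.4584)
  e−x'=0.2417;  (l²−L²−(e−x')²−y'²−z²)/2L = -0.3801
  γ=atan2(-0.4584,0.2417)=-1.0856;  ψ=arccos(-0.7335)=2.3942;  θ1=γ+ψ≈1.3087
rotate P by −φ2: (0.1220, 0.0932, -0.4584)
  A cos θ + B sin θ = C:  -0.0220·cos θ + -0.4584·sin θ = -0.2482
  γ=atan2(-0.4584,-0.0220)=-1.6188;  ψ=arccos(-0.5409)=2.1423;  θ2=γ+ψ≈0.5235
arm 3 (φ=240.0°): x'=0.0197, y'=-0.1523
  A cos θ + B sin θ = C:  0.0803·cos θ + -0.4584·sin θ = -0.2994
  θ3 = atan2(B,A) + arccos(C/0.4654) = 0.8724

θ₁ = 1.3087, θ₂ = 0.5235, θ₃ = 0.8724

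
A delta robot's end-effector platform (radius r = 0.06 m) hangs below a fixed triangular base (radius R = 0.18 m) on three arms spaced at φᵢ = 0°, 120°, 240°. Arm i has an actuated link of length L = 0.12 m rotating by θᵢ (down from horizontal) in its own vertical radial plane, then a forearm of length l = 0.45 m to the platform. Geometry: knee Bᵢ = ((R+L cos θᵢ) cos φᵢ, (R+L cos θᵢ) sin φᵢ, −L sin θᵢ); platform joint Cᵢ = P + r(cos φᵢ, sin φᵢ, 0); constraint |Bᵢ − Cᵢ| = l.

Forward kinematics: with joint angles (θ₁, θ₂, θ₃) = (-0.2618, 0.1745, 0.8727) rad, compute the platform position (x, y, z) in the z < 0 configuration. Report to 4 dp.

(0.1103, 0.0928, -0.3910)

S1 = (0.2359·cos0.0°, 0.2359·sin0.0°, 0.0311) = (0.2359, 0.0000, 0.0311)
arm 2 at φ=120.0°: (R−r)+L cos θ2 = 0.2382;  S2 = (-0.1191, 0.2063, -0.0208)
S3 = (0.1971·cos240.0°, 0.1971·sin240.0°, -0.0919) = (-0.0986, -0.1707, -0.0919)
eliminate P² terms by subtracting sphere 1 from 2 and 3
[-0.7100 0.4125 -0.1038]·P = 0.0005;  [-0.6690 -0.3414 -0.2460]·P = -0.0093
Cramer: x(z) = 0.0070-0.2641z;  y(z) = 0.0134-0.2030z
into |P−S₁|² = l²: 1.1109z² + 0.0533z + -0.1490 = 0;  Δ = 0.6649;  z = -0.3910 or 0.3430 → z<0 root = -0.3910
x = 0.1103, y = 0.0928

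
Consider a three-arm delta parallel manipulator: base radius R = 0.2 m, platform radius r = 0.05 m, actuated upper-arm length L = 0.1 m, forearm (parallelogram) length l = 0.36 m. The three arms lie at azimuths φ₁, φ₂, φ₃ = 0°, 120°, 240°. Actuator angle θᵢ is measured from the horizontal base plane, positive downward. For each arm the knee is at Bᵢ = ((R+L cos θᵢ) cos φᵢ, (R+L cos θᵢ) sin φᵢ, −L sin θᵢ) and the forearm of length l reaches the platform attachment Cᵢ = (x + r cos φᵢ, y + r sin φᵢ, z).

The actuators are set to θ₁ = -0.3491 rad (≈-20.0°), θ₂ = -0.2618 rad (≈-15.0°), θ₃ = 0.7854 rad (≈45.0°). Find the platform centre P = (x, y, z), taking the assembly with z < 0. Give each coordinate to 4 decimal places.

(0.0471, 0.0727, -0.2583)

O1 = (0.2440·cos0.0°, 0.2440·sin0.0°, 0.0342) = (0.2440, 0.0000, 0.0342)
φ2=120.0°: virtual centre (-0.1233, 0.2136, 0.0259), radius l
φ3=240.0°: virtual centre (-0.1104, -0.1911, -0.0707), radius l
subtract pairs → two planes through P
plane₁₂: -0.7345x+0.4271y+-0.0166z = 0.0008
det = 0.5835;  x = 0.0046+-0.1645z,  y = 0.0097+-0.2439z
into |P−O₁|² = l²: 1.0866z² + 0.0056z + -0.0710 = 0;  Δ = 0.3088;  z = -0.2583 or 0.2531 → z<0 root = -0.2583
x = 0.0471, y = 0.0727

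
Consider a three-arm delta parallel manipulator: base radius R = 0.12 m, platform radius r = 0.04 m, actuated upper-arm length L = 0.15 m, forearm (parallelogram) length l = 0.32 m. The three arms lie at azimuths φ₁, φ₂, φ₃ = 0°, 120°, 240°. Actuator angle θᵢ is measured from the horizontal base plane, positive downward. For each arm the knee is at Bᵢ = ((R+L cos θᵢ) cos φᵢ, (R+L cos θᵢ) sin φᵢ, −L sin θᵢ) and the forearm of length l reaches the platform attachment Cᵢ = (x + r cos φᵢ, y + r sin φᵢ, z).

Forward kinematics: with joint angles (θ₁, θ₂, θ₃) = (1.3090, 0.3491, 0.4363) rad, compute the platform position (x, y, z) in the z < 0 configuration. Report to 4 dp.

(-0.1543, 0.0100, -0.3113)

arm 1 at φ=0.0°: ρ1 = 0.1188;  S1 = (0.1188, 0.0000, -0.1449)
S2 = (0.2210·cos120.0°, 0.2210·sin120.0°, -0.0513) = (-0.1105, 0.1914, -0.0513)
S3 = (0.2159·cos240.0°, 0.2159·sin240.0°, -0.0634) = (-0.1080, -0.1870, -0.0634)
|S₂|²−|S₁|² = 0.0163;  |S₃|²−|S₁|² = 0.0155
plane₁₂: -0.4586x+0.3827y+0.1872z = 0.0163
Cramer: x(z) = -0.0349+0.3836z;  y(z) = 0.0008-0.0294z
sphere 1 gives Az²+Bz+C=0 with A=1.1480, B=0.1718, C=-0.0578;  B²−4AC=0.2948;  roots -0.3113, 0.1616;  negative root z = -0.3113
x = -0.1543, y = 0.0100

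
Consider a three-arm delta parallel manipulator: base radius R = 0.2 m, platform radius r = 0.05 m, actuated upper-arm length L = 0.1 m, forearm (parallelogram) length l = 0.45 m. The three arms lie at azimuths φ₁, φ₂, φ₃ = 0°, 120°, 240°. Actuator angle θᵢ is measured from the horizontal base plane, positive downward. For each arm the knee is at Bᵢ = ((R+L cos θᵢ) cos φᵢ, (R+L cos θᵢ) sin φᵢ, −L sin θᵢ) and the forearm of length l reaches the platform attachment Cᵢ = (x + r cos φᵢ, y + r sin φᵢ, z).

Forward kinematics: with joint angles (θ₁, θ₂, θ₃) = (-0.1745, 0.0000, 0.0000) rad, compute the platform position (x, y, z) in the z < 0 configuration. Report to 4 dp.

(0.0165, 0.0000, -0.3682)

O1 = (0.2485·cos0.0°, 0.2485·sin0.0°, 0.0174) = (0.2485, 0.0000, 0.0174)
arm 2 at φ=120.0°: ρ2 = 0.2500;  O2 = (-0.1250, 0.2165, 0.0000)
O3 = (0.2500·cos240.0°, 0.2500·sin240.0°, 0.0000) = (-0.1250, -0.2165, 0.0000)
|O₂|²−|O₁|² = 0.0005;  |O₃|²−|O₁|² = 0.0005
[-0.7470 0.4330 -0.0347]·P = 0.0005;  [-0.7470 -0.4330 -0.0347]·P = 0.0005
det = 0.6469;  x = -0.0006+-0.0465z,  y = 0.0000+0.0000z
into |P−O₁|² = l²: 1.0022z² + -0.0116z + -0.1402 = 0;  Δ = 0.5620;  z = -0.3682 or 0.3798 → z<0 root = -0.3682
x = 0.0165, y = 0.0000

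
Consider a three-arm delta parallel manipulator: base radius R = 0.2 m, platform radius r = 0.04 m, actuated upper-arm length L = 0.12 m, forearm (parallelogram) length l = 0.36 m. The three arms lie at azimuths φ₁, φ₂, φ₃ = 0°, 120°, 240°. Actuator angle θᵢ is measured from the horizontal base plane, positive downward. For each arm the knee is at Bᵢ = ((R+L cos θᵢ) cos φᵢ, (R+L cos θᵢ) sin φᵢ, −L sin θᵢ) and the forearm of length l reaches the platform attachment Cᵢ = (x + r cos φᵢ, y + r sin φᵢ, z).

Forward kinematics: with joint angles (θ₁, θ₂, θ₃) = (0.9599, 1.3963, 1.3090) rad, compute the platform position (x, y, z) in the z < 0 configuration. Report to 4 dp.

φ1=0.0°: virtual centre (0.2288, 0.0000, -0.0983), radius l
φ2=120.0°: virtual centre (-0.0904, 0.1566, -0.1182), radius l
arm 3 at φ=240.0°: e+L cos θ3 = 0.1911;  O3 = (-0.0955, -0.1655, -0.1159)
|O₂|²−|O₁|² = -0.0154;  |O₃|²−|O₁|² = -0.0121
plane₁₂: -0.6385x+0.3132y+-0.0398z = -0.0154
Cramer: x(z) = 0.0214-0.0584z;  y(z) = -0.0054+0.0080z
into |P−O₁|² = l²: 1.0035z² + 0.2207z + -0.0769 = 0;  Δ = 0.3573;  z = -0.4078 or 0.1879 → z<0 root = -0.4078
x = 0.0452, y = -0.0087

(0.0452, -0.0087, -0.4078)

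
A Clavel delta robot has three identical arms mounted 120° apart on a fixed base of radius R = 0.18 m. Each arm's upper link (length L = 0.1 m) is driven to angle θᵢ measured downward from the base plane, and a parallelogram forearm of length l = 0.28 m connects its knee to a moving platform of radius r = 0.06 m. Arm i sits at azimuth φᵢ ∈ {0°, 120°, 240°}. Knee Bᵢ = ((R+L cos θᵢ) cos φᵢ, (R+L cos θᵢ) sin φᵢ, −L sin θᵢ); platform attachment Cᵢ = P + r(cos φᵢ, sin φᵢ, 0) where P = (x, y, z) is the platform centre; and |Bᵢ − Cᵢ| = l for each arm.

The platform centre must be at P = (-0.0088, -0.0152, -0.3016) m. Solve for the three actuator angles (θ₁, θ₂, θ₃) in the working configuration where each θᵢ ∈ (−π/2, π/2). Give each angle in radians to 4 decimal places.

rotate P by −φ1: (-0.0088, -0.0152, -0.3016)
  e−x'=0.1288;  (l²−L²−(e−x')²−y'²−z²)/2L = -0.1969
  θ1 = atan2(B,A) + arccos(C/0.3280) = 1.0477
φ2=120.0° → target in arm frame (-0.0088, 0.0152)
  e−x'=0.1288;  (l²−L²−(e−x')²−y'²−z²)/2L = -0.1969
  √(A²+B²)=0.3279;  θ2 = -1.1673+2.2147 ≈ 1.0474
rotate P by −φ3: (0.0176, 0.0000, -0.3016)
  A cos θ + B sin θ = C:  0.1024·cos θ + -0.3016·sin θ = -0.1653
  γ=atan2(-0.3016,0.1024)=-1.2434;  ψ=arccos(-0.5189)=2.1164;  θ3=γ+ψ≈0.8730

θ₁ = 1.0477, θ₂ = 1.0474, θ₃ = 0.8730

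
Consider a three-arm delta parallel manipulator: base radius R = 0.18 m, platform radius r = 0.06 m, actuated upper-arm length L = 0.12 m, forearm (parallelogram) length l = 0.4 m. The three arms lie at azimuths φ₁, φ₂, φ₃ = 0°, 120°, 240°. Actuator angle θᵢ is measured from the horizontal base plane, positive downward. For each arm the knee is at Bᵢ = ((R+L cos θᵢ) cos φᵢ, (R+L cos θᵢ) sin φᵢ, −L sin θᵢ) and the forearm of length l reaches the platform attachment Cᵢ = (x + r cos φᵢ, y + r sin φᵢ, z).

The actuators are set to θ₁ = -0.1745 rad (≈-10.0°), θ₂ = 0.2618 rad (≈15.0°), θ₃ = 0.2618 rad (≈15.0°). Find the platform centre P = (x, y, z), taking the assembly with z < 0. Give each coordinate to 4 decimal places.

(0.0491, 0.0000, -0.3317)

centre 1 = (0.2382·cos0.0°, 0.2382·sin0.0°, 0.0208) = (0.2382, 0.0000, 0.0208)
arm 2 at φ=120.0°: ρ2 = 0.2359;  centre 2 = (-0.1180, 0.2043, -0.0311)
arm 3 at φ=240.0°: ρ3 = 0.2359;  centre 3 = (-0.1180, -0.2043, -0.0311)
eliminate P² terms by subtracting sphere 1 from 2 and 3
[-0.7123 0.4086 -0.1038]·P = -0.0005;  [-0.7123 -0.4086 -0.1038]·P = -0.0005
det = 0.5821;  x = 0.0008+-0.1457z,  y = 0.0000+0.0000z
quadratic in z: (1.0212)z²+(0.0275)z+(-0.1032)=0, √Δ=0.6499 → z ∈ {-0.3317, 0.3047}; z = -0.3317 (taking z<0)
x = 0.0491, y = 0.0000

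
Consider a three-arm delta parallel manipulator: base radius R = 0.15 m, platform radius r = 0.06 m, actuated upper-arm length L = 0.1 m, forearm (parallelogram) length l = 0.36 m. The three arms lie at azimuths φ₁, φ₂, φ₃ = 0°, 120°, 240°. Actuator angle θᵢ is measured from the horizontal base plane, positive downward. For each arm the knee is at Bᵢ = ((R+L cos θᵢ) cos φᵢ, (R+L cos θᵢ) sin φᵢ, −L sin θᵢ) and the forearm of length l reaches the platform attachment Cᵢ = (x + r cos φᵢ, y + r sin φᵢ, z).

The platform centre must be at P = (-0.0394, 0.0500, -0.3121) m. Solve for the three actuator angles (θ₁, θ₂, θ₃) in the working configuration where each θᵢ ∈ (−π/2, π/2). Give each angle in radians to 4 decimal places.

arm 1 (φ=0.0°): x'=-0.0394, y'=0.0500
  A cos θ + B sin θ = C:  0.1294·cos θ + -0.3121·sin θ = 0.0147
  θ1 = atan2(B,A) + arccos(C/0.3379) = 0.3494
φ2=120.0° → target in arm frame (0.0630, 0.0091)
  e−x'=0.0270;  (l²−L²−(e−x')²−y'²−z²)/2L = 0.1069
  γ=atan2(-0.3121,0.0270)=-1.4845;  ψ=arccos(0.3413)=1.2225;  θ2=γ+ψ≈-0.2620
arm 3 (φ=240.0°): x'=-0.0236, y'=-0.0591
  e−x'=0.1136;  (l²−L²−(e−x')²−y'²−z²)/2L = 0.0290
  θ3 = atan2(B,A) + arccos(C/0.3321) = 0.2618

θ₁ = 0.3494, θ₂ = -0.2620, θ₃ = 0.2618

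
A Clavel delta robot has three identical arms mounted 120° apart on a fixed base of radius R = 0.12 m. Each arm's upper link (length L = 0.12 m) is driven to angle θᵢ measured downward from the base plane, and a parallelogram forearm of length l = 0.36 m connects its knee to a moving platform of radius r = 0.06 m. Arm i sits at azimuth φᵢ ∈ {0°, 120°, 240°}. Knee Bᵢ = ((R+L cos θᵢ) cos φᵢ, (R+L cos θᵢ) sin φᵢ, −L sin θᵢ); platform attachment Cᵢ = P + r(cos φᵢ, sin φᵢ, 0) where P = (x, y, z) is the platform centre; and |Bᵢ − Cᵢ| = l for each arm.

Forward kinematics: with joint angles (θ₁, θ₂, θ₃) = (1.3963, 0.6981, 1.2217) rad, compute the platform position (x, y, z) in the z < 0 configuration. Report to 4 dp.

φ1=0.0°: virtual centre (0.0808, 0.0000, -0.1182), radius l
φ2=120.0°: virtual centre (-0.0760, 0.1316, -0.0771), radius l
φ3=240.0°: virtual centre (-0.0505, -0.0875, -0.1128), radius l
subtract pairs → two planes through P
linear system: -0.3136x+0.2631y = 0.0085−0.0821z; -0.2627x+-0.1750y = 0.0024−0.0108z
det = 0.1240;  x = -0.0172+0.1388z,  y = 0.0119+-0.1465z
into |P−O₁|² = l²: 1.0407z² + 0.2056z + -0.1059 = 0;  Δ = 0.4831;  z = -0.4327 or 0.2351 → z<0 root = -0.4327
x = -0.0773, y = 0.0753

(-0.0773, 0.0753, -0.4327)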